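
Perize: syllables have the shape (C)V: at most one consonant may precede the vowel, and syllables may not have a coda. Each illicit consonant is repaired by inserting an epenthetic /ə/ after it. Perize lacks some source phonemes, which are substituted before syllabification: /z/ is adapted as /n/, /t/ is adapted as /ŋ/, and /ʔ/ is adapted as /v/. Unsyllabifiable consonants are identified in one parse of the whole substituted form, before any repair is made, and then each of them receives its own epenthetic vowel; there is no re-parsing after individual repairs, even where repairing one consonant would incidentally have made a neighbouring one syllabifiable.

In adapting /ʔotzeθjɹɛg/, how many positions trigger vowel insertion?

After substitution the input is /voŋneθjɹɛg/.
The unsyllabifiable consonants are /ŋ/, /θ/, /j/, /g/; each receives one epenthetic vowel.

4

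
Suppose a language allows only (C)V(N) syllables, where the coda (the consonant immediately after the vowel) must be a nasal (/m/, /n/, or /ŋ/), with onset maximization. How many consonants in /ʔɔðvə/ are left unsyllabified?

1

The consonants /ð/ cannot be parsed into a legal (C)V(N) syllable (only a nasal (/m/, /n/, or /ŋ/) is licensed in coda position; onsets are limited to one consonant).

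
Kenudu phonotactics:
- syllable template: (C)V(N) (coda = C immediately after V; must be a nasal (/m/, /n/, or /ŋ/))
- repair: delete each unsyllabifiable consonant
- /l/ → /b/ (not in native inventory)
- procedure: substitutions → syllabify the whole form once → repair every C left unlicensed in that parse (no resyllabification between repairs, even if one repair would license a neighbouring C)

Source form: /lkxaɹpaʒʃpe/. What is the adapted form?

xapape

Substitution: /l/ → /b/, giving /bkxaɹpaʒʃpe/.
Under (C)V(N), the unsyllabifiable consonants are /b/, /k/, /ɹ/, /ʒ/, /ʃ/ (only a nasal (/m/, /n/, or /ŋ/) is licensed in coda position; onsets are limited to one consonant).
Deleting the stranded consonants removes /b/, /k/, /ɹ/, /ʒ/, /ʃ/.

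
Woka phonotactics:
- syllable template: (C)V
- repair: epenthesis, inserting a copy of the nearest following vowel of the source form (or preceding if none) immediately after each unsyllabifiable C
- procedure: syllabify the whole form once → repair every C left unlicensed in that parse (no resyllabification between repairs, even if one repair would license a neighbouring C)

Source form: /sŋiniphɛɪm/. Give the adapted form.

Syllabifying with onset maximization leaves /s/, /p/, /m/ stranded (no codas are permitted; onsets are limited to one consonant).
Inserting the epenthetic vowel yields /s/ → /si/, /p/ → /pɛ/, /m/ → /mɪ/.

siŋinipɛhɛɪmɪ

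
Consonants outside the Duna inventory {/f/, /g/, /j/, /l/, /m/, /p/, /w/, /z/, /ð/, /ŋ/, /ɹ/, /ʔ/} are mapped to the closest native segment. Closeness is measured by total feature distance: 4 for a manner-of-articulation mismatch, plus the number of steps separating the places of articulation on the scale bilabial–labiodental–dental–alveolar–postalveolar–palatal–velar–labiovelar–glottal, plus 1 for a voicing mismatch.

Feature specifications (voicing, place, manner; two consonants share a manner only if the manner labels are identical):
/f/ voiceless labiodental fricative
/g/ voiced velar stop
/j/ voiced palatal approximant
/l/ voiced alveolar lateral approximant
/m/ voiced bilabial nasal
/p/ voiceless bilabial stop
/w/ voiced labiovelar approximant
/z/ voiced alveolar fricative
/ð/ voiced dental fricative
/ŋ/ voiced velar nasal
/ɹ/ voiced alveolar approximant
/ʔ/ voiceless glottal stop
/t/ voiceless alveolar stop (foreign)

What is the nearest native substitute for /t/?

/p/ is closest: same manner (stop), place distance 3 (alveolar→bilabial), same voicing; total 3. Next closest is /g/ at distance 4.

p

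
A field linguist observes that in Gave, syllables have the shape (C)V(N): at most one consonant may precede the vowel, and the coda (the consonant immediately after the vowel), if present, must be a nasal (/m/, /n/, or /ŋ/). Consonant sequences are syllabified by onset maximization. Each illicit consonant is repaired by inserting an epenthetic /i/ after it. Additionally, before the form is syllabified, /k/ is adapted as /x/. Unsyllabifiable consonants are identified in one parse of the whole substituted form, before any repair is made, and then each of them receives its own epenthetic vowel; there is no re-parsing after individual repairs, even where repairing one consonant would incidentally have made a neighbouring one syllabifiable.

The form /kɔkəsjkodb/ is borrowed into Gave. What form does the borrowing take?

Substitution: /k/ → /x/, giving /xɔxəsjxodb/.
The consonants /s/, /j/, /d/, /b/ cannot be parsed into a legal (C)V(N) syllable (only a nasal (/m/, /n/, or /ŋ/) is licensed in coda position; onsets are limited to one consonant).
Each unlicensed consonant becomes the onset of a new syllable: /s/ → /si/, /j/ → /ji/, /d/ → /di/, /b/ → /bi/.

xɔxəsijixodibi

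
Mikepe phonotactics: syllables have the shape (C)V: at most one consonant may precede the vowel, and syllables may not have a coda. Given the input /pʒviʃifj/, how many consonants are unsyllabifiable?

The consonants /p/, /ʒ/, /f/, /j/ cannot be parsed into a legal (C)V syllable (no codas are permitted; onsets are limited to one consonant).

4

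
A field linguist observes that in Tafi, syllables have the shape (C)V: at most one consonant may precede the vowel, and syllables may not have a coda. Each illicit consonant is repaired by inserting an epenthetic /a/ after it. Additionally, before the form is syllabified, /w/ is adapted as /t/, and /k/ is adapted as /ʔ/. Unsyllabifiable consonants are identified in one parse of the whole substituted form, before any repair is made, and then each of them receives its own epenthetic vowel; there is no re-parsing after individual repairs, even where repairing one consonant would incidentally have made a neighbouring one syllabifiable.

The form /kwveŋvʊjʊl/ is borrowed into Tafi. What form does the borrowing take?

Substitution: /k/ → /ʔ/, /w/ → /t/, giving /ʔtveŋvʊjʊl/.
The consonants /ʔ/, /t/, /ŋ/, /l/ cannot be parsed into a legal (C)V syllable (no codas are permitted; onsets are limited to one consonant).
Each unlicensed consonant becomes the onset of a new syllable: /ʔ/ → /ʔa/, /t/ → /ta/, /ŋ/ → /ŋa/, /l/ → /la/.

ʔataveŋavʊjʊla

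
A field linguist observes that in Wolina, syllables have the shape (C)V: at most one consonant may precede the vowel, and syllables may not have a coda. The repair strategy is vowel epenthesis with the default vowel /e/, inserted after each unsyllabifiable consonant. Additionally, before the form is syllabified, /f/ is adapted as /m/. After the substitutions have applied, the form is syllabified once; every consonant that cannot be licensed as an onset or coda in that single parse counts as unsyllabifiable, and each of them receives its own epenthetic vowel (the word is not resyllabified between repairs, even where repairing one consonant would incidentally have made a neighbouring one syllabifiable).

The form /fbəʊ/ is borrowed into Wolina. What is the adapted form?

Substitution: /f/ → /m/, giving /mbəʊ/.
The consonants /m/ cannot be parsed into a legal (C)V syllable (no codas are permitted; onsets are limited to one consonant).
Epenthesis after each stranded consonant: /m/ → /me/.

mebəʊ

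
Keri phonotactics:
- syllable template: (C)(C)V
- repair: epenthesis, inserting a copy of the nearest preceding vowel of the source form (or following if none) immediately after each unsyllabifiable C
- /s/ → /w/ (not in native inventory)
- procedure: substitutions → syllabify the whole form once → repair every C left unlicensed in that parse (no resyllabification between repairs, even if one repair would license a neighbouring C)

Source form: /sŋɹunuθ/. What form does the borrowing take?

Substitution: /s/ → /w/, giving /wŋɹunuθ/.
The consonants /w/, /θ/ cannot be parsed into a legal (C)(C)V syllable (no codas are permitted; onsets may contain at most 2 consonants).
Epenthesis after each stranded consonant: /w/ → /wu/, /θ/ → /θu/.

wuŋɹunuθu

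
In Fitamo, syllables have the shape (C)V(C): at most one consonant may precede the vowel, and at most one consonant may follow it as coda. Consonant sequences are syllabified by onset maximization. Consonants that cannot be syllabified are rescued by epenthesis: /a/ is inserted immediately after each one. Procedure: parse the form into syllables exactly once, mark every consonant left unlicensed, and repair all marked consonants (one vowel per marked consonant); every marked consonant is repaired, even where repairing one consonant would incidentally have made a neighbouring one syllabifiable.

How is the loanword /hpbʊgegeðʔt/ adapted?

Under (C)V(C), the unsyllabifiable consonants are /h/, /p/, /ʔ/, /t/ (at most one coda consonant is licensed; onsets are limited to one consonant).
Each unlicensed consonant becomes the onset of a new syllable: /h/ → /ha/, /p/ → /pa/, /ʔ/ → /ʔa/, /t/ → /ta/.

hapabʊgegeðʔata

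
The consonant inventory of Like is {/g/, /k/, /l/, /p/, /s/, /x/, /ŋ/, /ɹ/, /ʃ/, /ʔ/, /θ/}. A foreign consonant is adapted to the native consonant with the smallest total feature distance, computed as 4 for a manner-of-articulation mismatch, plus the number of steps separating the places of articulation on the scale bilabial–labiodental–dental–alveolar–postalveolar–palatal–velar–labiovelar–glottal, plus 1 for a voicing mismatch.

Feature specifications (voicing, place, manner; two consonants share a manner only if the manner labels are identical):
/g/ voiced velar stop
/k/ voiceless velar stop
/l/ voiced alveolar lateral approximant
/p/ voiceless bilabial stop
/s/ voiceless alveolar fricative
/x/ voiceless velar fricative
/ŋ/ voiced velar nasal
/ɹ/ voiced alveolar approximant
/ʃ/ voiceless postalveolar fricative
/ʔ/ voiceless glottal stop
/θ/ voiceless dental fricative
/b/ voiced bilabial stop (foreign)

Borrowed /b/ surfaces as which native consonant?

/p/ is closest: same manner (stop), place distance 0 (bilabial→bilabial), voicing differs (+1); total 1. Next closest is /g/ at distance 6.

p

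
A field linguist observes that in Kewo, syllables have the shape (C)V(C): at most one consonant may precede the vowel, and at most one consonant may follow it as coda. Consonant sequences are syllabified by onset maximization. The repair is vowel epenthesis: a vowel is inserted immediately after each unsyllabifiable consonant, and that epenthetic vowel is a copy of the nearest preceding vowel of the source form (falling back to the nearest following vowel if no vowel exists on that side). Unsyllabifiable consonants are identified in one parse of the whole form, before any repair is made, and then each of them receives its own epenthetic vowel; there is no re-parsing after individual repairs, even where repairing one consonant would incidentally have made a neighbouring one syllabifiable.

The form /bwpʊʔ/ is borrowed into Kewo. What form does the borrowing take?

bʊwʊpʊʔ

Under (C)V(C), the unsyllabifiable consonants are /b/, /w/ (at most one coda consonant is licensed; onsets are limited to one consonant).
Epenthesis after each stranded consonant: /b/ → /bʊ/, /w/ → /wʊ/.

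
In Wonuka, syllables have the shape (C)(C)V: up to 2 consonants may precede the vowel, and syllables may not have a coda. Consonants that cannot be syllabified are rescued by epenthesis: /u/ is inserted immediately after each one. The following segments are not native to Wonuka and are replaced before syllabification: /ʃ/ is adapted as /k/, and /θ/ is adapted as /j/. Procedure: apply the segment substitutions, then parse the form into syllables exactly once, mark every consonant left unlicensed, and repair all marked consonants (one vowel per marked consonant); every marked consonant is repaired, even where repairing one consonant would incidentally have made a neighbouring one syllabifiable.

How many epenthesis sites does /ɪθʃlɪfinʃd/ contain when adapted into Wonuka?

4

After substitution the input is /ɪjklɪfinkd/.
The unsyllabifiable consonants are /j/, /n/, /k/, /d/; each receives one epenthetic vowel.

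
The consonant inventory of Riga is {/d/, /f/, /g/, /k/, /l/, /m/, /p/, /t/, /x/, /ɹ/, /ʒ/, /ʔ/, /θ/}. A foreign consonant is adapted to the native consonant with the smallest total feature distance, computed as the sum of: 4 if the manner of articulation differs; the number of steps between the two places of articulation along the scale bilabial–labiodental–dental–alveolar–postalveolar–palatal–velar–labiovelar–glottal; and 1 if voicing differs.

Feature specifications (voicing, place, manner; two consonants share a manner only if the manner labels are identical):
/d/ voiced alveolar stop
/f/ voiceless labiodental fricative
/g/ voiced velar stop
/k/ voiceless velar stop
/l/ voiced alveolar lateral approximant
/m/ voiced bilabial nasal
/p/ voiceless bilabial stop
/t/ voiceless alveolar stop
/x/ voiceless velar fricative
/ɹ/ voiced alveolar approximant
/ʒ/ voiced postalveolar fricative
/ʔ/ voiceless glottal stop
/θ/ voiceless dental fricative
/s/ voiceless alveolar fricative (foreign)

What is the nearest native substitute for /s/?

/θ/ is closest: same manner (fricative), place distance 1 (alveolar→dental), same voicing; total 1. Next closest is /f/ at distance 2.

θ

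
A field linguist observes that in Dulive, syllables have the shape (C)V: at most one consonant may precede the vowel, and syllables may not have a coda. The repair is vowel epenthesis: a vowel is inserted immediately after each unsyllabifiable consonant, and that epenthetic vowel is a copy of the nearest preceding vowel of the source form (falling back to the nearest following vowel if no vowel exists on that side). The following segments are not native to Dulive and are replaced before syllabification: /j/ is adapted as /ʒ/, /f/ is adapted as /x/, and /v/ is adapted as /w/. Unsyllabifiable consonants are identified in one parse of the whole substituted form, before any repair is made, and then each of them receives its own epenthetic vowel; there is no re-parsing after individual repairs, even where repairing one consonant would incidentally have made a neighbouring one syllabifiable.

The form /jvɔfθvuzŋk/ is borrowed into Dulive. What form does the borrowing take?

Substitution: /j/ → /ʒ/, /v/ → /w/, /f/ → /x/, giving /ʒwɔxθwuzŋk/.
Under (C)V, the unsyllabifiable consonants are /ʒ/, /x/, /θ/, /z/, /ŋ/, /k/ (no codas are permitted; onsets are limited to one consonant).
Each unlicensed consonant becomes the onset of a new syllable: /ʒ/ → /ʒɔ/, /x/ → /xɔ/, /θ/ → /θɔ/, /z/ → /zu/, /ŋ/ → /ŋu/, /k/ → /ku/.

ʒɔwɔxɔθɔwuzuŋuku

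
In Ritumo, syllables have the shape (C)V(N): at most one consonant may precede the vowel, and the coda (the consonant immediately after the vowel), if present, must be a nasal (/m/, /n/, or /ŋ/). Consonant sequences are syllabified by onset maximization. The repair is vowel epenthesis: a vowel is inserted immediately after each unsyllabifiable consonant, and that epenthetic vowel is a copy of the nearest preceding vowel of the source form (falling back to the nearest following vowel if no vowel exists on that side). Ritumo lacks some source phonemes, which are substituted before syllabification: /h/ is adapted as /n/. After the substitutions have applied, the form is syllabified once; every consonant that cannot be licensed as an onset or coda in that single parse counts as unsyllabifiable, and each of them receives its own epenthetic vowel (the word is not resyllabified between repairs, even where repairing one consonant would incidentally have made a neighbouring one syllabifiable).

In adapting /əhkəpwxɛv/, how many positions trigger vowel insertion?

After substitution the input is /ənkəpwxɛv/.
The unsyllabifiable consonants are /p/, /w/, /v/; each receives one epenthetic vowel.

3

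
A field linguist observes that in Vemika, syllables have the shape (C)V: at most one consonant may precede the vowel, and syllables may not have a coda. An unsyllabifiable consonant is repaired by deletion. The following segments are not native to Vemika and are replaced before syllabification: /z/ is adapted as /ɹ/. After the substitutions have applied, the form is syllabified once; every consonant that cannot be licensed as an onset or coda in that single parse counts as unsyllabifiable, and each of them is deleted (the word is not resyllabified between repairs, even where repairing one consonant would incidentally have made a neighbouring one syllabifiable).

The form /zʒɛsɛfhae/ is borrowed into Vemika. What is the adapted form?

Substitution: /z/ → /ɹ/, giving /ɹʒɛsɛfhae/.
Under (C)V, the unsyllabifiable consonants are /ɹ/, /f/ (no codas are permitted; onsets are limited to one consonant).
Deletion applies to /ɹ/, /f/.

ʒɛsɛhae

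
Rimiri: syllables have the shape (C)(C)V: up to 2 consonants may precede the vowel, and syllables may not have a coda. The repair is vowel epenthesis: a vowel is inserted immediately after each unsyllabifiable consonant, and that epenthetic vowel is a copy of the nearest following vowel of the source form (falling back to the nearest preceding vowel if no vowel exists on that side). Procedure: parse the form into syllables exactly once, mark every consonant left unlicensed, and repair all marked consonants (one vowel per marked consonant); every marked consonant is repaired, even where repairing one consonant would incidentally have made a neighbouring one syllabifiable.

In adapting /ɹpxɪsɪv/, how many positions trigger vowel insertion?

The unsyllabifiable consonants are /ɹ/, /v/; each receives one epenthetic vowel.

2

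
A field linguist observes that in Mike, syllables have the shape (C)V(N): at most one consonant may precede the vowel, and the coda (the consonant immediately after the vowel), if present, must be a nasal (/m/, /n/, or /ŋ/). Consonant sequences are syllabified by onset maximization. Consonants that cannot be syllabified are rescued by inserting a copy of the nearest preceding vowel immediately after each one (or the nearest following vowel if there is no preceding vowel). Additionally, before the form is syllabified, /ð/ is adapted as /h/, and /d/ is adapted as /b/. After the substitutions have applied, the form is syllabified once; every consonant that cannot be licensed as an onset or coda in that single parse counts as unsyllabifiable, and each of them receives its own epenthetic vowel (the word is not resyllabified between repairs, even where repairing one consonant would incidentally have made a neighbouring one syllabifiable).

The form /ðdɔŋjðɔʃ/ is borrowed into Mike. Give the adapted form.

Substitution: /ð/ → /h/, /d/ → /b/, giving /hbɔŋjhɔʃ/.
The consonants /h/, /j/, /ʃ/ cannot be parsed into a legal (C)V(N) syllable (only a nasal (/m/, /n/, or /ŋ/) is licensed in coda position; onsets are limited to one consonant).
Each unlicensed consonant becomes the onset of a new syllable: /h/ → /hɔ/, /j/ → /jɔ/, /ʃ/ → /ʃɔ/.

hɔbɔŋjɔhɔʃɔ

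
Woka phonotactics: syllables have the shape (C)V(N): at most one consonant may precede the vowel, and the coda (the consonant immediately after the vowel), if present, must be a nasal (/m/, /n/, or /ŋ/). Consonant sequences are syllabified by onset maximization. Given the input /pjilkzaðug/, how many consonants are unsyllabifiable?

4

Syllabifying with onset maximization leaves /p/, /l/, /k/, /g/ stranded (only a nasal (/m/, /n/, or /ŋ/) is licensed in coda position; onsets are limited to one consonant).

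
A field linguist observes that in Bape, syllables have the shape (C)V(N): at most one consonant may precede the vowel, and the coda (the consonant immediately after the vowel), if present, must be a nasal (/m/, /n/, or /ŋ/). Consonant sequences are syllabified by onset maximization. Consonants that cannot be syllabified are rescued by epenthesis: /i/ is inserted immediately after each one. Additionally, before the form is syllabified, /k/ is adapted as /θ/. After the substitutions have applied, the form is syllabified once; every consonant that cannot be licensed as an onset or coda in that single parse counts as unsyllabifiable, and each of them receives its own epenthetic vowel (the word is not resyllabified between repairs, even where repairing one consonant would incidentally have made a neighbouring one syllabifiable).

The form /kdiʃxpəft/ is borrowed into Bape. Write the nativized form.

θidiʃixipəfiti

Substitution: /k/ → /θ/, giving /θdiʃxpəft/.
The consonants /θ/, /ʃ/, /x/, /f/, /t/ cannot be parsed into a legal (C)V(N) syllable (only a nasal (/m/, /n/, or /ŋ/) is licensed in coda position; onsets are limited to one consonant).
Epenthesis after each stranded consonant: /θ/ → /θi/, /ʃ/ → /ʃi/, /x/ → /xi/, /f/ → /fi/, /t/ → /ti/.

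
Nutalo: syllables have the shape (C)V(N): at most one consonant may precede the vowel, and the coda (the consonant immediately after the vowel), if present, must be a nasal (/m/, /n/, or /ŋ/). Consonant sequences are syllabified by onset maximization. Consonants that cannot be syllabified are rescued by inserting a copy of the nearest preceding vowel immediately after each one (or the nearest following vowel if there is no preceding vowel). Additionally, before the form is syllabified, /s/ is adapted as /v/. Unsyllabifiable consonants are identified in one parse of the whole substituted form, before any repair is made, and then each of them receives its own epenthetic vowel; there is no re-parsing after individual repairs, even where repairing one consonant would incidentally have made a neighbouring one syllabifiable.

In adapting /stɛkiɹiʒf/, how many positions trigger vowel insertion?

After substitution the input is /vtɛkiɹiʒf/.
The unsyllabifiable consonants are /v/, /ʒ/, /f/; each receives one epenthetic vowel.

3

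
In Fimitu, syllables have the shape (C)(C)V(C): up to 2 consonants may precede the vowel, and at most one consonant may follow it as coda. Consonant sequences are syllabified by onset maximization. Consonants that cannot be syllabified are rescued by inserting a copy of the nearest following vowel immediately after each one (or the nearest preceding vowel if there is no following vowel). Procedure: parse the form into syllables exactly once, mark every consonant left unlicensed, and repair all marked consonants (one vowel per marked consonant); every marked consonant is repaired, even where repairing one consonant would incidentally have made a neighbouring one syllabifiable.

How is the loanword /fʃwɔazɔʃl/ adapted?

The consonants /f/, /l/ cannot be parsed into a legal (C)(C)V(C) syllable (at most one coda consonant is licensed; onsets may contain at most 2 consonants).
Inserting the epenthetic vowel yields /f/ → /fɔ/, /l/ → /lɔ/.

fɔʃwɔazɔʃlɔ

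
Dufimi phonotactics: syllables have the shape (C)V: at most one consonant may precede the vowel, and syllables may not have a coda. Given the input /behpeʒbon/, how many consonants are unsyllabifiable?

3

Under (C)V, the unsyllabifiable consonants are /h/, /ʒ/, /n/ (no codas are permitted; onsets are limited to one consonant).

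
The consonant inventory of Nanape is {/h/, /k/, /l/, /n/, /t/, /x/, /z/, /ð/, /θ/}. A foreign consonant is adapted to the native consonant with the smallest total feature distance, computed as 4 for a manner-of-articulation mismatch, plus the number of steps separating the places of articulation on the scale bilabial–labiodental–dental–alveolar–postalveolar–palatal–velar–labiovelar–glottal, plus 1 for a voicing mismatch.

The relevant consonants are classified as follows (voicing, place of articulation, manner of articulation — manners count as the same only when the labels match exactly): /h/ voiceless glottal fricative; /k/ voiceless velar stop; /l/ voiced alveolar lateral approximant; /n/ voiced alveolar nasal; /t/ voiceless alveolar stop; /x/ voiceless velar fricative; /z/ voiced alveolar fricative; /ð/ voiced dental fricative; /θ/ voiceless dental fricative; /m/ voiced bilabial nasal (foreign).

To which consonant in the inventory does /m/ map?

n

/n/ is closest: same manner (nasal), place distance 3 (bilabial→alveolar), same voicing; total 3. Next closest is /ð/ at distance 6.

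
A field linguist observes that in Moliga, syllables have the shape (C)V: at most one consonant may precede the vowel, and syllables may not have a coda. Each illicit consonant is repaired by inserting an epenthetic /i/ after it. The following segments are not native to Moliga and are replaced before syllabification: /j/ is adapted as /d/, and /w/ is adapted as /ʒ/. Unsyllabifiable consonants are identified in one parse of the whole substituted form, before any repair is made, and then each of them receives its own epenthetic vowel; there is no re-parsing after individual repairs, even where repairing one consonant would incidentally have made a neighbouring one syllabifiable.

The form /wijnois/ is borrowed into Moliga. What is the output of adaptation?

ʒidinoisi

Substitution: /w/ → /ʒ/, /j/ → /d/, giving /ʒidnois/.
Under (C)V, the unsyllabifiable consonants are /d/, /s/ (no codas are permitted; onsets are limited to one consonant).
Epenthesis after each stranded consonant: /d/ → /di/, /s/ → /si/.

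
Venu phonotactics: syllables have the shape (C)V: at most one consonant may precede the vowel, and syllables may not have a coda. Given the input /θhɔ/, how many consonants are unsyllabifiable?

Under (C)V, the unsyllabifiable consonants are /θ/ (no codas are permitted; onsets are limited to one consonant).

1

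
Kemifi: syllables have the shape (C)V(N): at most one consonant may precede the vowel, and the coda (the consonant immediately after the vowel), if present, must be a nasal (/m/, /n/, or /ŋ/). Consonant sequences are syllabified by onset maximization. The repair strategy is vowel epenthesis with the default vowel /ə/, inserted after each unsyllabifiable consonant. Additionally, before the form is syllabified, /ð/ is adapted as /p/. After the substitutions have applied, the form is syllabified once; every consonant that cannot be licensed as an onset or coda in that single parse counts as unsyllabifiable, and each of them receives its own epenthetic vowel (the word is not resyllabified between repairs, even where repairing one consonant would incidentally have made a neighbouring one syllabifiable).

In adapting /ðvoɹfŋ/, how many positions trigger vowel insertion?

4

After substitution the input is /pvoɹfŋ/.
The unsyllabifiable consonants are /p/, /ɹ/, /f/, /ŋ/; each receives one epenthetic vowel.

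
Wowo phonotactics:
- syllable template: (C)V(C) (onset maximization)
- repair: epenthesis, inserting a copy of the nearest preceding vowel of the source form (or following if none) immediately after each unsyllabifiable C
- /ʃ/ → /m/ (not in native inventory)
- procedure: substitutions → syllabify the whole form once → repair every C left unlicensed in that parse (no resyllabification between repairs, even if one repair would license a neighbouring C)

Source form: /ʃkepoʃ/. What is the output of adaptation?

Substitution: /ʃ/ → /m/, giving /mkepom/.
Syllabifying with onset maximization leaves /m/ stranded (at most one coda consonant is licensed; onsets are limited to one consonant).
Epenthesis after each stranded consonant: /m/ → /me/.

mekepom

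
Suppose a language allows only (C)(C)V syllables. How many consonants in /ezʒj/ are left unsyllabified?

Under (C)(C)V, the unsyllabifiable consonants are /z/, /ʒ/, /j/ (no codas are permitted; onsets may contain at most 2 consonants).

3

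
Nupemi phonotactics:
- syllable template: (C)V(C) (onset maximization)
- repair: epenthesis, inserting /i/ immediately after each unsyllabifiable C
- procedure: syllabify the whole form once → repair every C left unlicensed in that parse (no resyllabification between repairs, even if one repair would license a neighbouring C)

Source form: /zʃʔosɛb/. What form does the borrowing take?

ziʃiʔosɛb

Under (C)V(C), the unsyllabifiable consonants are /z/, /ʃ/ (at most one coda consonant is licensed; onsets are limited to one consonant).
Epenthesis after each stranded consonant: /z/ → /zi/, /ʃ/ → /ʃi/.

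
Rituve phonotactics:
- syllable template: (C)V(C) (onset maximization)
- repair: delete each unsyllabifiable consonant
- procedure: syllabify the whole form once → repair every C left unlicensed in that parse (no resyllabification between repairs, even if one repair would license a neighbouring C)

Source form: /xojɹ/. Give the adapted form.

Syllabifying with onset maximization leaves /ɹ/ stranded (at most one coda consonant is licensed; onsets are limited to one consonant).
Each unlicensed consonant is deleted: /ɹ/.

xoj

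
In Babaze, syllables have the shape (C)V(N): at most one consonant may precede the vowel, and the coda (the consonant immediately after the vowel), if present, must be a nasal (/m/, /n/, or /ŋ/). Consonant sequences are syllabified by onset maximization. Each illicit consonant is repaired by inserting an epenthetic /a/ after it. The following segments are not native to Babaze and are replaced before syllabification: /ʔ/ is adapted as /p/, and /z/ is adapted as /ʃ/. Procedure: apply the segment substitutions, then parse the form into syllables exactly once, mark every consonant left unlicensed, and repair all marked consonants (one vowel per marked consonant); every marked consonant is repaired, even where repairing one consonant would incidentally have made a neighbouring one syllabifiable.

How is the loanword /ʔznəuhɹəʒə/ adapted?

Substitution: /ʔ/ → /p/, /z/ → /ʃ/, giving /pʃnəuhɹəʒə/.
Under (C)V(N), the unsyllabifiable consonants are /p/, /ʃ/, /h/ (only a nasal (/m/, /n/, or /ŋ/) is licensed in coda position; onsets are limited to one consonant).
Each unlicensed consonant becomes the onset of a new syllable: /p/ → /pa/, /ʃ/ → /ʃa/, /h/ → /ha/.

paʃanəuhaɹəʒə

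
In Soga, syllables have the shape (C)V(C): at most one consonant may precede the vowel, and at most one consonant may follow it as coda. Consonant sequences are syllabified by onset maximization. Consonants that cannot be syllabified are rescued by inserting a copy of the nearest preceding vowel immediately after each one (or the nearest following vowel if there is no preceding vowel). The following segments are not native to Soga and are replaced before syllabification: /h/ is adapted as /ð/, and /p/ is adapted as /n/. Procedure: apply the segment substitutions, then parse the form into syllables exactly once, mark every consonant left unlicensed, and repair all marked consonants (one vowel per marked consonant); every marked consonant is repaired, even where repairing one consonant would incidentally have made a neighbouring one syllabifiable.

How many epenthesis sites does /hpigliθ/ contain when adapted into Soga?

1

After substitution the input is /ðnigliθ/.
The unsyllabifiable consonants are /ð/; each receives one epenthetic vowel.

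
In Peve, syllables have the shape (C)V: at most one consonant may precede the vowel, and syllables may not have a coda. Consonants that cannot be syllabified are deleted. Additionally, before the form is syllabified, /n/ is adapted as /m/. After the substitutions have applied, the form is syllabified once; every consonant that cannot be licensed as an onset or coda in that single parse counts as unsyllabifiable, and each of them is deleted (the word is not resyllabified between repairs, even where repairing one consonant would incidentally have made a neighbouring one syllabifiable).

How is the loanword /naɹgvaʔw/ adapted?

mava

Substitution: /n/ → /m/, giving /maɹgvaʔw/.
Syllabifying with onset maximization leaves /ɹ/, /g/, /ʔ/, /w/ stranded (no codas are permitted; onsets are limited to one consonant).
Deleting the stranded consonants removes /ɹ/, /g/, /ʔ/, /w/.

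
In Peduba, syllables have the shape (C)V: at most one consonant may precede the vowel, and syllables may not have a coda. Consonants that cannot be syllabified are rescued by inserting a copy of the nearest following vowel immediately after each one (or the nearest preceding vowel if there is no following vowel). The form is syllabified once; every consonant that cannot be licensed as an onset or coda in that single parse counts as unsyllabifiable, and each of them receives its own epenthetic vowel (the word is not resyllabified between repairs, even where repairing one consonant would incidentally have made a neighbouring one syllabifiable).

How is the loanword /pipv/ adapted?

Syllabifying with onset maximization leaves /p/, /v/ stranded (no codas are permitted; onsets are limited to one consonant).
Epenthesis after each stranded consonant: /p/ → /pi/, /v/ → /vi/.

pipivi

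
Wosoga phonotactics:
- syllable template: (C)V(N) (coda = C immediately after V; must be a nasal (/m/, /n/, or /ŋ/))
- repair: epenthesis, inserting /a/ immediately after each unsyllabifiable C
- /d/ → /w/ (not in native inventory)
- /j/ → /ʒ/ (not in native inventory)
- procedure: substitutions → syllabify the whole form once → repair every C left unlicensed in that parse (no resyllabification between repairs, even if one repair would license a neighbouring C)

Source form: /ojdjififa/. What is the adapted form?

Substitution: /j/ → /ʒ/, /d/ → /w/, giving /oʒwʒififa/.
Under (C)V(N), the unsyllabifiable consonants are /ʒ/, /w/ (only a nasal (/m/, /n/, or /ŋ/) is licensed in coda position; onsets are limited to one consonant).
Inserting the epenthetic vowel yields /ʒ/ → /ʒa/, /w/ → /wa/.

oʒawaʒififa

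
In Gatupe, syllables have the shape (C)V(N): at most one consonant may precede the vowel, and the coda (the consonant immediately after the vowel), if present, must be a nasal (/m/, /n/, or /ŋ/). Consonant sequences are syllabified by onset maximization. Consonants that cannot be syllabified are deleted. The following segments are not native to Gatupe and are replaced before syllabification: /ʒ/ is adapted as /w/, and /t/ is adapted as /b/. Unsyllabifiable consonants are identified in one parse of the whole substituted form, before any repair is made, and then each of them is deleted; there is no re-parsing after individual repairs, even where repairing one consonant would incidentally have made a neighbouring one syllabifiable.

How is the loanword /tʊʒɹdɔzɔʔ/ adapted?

bʊdɔzɔ

Substitution: /t/ → /b/, /ʒ/ → /w/, giving /bʊwɹdɔzɔʔ/.
The consonants /w/, /ɹ/, /ʔ/ cannot be parsed into a legal (C)V(N) syllable (only a nasal (/m/, /n/, or /ŋ/) is licensed in coda position; onsets are limited to one consonant).
Deletion applies to /w/, /ɹ/, /ʔ/.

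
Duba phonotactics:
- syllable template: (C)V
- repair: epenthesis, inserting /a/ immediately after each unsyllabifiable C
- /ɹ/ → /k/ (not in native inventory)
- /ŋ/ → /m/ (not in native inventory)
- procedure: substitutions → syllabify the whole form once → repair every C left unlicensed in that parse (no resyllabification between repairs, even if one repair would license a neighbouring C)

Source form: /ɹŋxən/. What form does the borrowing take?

kamaxəna

Substitution: /ɹ/ → /k/, /ŋ/ → /m/, giving /kmxən/.
Syllabifying with onset maximization leaves /k/, /m/, /n/ stranded (no codas are permitted; onsets are limited to one consonant).
Epenthesis after each stranded consonant: /k/ → /ka/, /m/ → /ma/, /n/ → /na/.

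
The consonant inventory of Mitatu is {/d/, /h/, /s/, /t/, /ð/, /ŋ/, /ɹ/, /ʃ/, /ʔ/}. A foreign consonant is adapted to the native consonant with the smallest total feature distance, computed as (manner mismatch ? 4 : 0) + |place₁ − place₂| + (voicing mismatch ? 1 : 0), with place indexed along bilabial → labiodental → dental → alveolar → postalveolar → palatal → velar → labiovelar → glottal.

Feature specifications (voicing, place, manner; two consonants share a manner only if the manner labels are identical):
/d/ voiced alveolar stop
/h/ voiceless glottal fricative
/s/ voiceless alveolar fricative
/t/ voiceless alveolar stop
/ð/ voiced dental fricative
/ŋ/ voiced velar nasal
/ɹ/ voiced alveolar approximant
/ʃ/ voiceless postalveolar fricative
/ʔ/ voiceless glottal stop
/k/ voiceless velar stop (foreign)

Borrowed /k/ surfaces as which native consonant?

/ʔ/ is closest: same manner (stop), place distance 2 (velar→glottal), same voicing; total 2. Next closest is /t/ at distance 3.

ʔ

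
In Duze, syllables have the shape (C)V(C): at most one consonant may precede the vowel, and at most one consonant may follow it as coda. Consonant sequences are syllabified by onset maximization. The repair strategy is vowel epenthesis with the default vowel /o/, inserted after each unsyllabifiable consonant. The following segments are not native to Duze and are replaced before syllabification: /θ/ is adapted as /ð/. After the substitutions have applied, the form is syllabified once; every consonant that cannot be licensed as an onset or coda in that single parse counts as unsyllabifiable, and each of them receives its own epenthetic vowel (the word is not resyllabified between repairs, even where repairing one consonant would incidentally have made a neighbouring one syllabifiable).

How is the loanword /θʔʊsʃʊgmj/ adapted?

Substitution: /θ/ → /ð/, giving /ðʔʊsʃʊgmj/.
Under (C)V(C), the unsyllabifiable consonants are /ð/, /m/, /j/ (at most one coda consonant is licensed; onsets are limited to one consonant).
Inserting the epenthetic vowel yields /ð/ → /ðo/, /m/ → /mo/, /j/ → /jo/.

ðoʔʊsʃʊgmojo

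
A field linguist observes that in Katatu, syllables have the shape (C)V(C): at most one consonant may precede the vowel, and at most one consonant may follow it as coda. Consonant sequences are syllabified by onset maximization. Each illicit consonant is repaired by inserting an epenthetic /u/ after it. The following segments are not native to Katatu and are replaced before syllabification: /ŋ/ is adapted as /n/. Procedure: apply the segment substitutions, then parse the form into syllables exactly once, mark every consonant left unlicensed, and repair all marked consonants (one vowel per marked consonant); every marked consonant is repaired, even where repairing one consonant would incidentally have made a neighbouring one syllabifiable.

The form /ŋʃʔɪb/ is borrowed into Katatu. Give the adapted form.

nuʃuʔɪb

Substitution: /ŋ/ → /n/, giving /nʃʔɪb/.
The consonants /n/, /ʃ/ cannot be parsed into a legal (C)V(C) syllable (at most one coda consonant is licensed; onsets are limited to one consonant).
Inserting the epenthetic vowel yields /n/ → /nu/, /ʃ/ → /ʃu/.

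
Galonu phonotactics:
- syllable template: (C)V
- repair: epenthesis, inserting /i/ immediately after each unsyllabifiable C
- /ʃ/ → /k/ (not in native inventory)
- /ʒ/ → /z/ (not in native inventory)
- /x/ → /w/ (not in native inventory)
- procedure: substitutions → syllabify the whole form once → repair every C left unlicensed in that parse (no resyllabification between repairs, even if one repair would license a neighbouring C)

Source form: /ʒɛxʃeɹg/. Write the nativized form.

zɛwikeɹigi

Substitution: /ʒ/ → /z/, /x/ → /w/, /ʃ/ → /k/, giving /zɛwkeɹg/.
Syllabifying with onset maximization leaves /w/, /ɹ/, /g/ stranded (no codas are permitted; onsets are limited to one consonant).
Inserting the epenthetic vowel yields /w/ → /wi/, /ɹ/ → /ɹi/, /g/ → /gi/.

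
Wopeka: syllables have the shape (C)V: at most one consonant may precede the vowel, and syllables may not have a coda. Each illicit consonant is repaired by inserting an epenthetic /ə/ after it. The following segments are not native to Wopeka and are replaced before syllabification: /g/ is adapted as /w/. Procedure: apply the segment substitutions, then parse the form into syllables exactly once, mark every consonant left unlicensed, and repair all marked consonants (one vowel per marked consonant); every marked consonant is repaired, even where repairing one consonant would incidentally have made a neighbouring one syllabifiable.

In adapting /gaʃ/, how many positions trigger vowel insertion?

After substitution the input is /waʃ/.
The unsyllabifiable consonants are /ʃ/; each receives one epenthetic vowel.

1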